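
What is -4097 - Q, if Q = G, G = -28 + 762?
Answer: -4831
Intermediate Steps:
G = 734
Q = 734
-4097 - Q = -4097 - 1*734 = -4097 - 734 = -4831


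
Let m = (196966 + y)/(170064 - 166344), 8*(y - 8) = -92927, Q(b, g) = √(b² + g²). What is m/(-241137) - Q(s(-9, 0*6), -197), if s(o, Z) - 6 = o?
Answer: -296573/1435247424 - √38818 ≈ -197.02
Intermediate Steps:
s(o, Z) = 6 + o
y = -92863/8 (y = 8 + (⅛)*(-92927) = 8 - 92927/8 = -92863/8 ≈ -11608.)
m = 296573/5952 (m = (196966 - 92863/8)/(170064 - 166344) = (1482865/8)/3720 = (1482865/8)*(1/3720) = 296573/5952 ≈ 49.827)
m/(-241137) - Q(s(-9, 0*6), -197) = (296573/5952)/(-241137) - √((6 - 9)² + (-197)²) = (296573/5952)*(-1/241137) - √((-3)² + 38809) = -296573/1435247424 - √(9 + 38809) = -296573/1435247424 - √38818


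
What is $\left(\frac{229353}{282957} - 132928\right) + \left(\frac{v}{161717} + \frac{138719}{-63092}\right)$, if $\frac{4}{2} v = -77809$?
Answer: $- \frac{127923681684837454687}{962341375235516} \approx -1.3293 \cdot 10^{5}$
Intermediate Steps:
$v = - \frac{77809}{2}$ ($v = \frac{1}{2} \left(-77809\right) = - \frac{77809}{2} \approx -38905.0$)
$\left(\frac{229353}{282957} - 132928\right) + \left(\frac{v}{161717} + \frac{138719}{-63092}\right) = \left(\frac{229353}{282957} - 132928\right) + \left(- \frac{77809}{2 \cdot 161717} + \frac{138719}{-63092}\right) = \left(229353 \cdot \frac{1}{282957} - 132928\right) + \left(\left(- \frac{77809}{2}\right) \frac{1}{161717} + 138719 \left(- \frac{1}{63092}\right)\right) = \left(\frac{76451}{94319} - 132928\right) - \frac{24887783237}{10203048964} = - \frac{12537559581}{94319} - \frac{24887783237}{10203048964} = - \frac{127923681684837454687}{962341375235516}$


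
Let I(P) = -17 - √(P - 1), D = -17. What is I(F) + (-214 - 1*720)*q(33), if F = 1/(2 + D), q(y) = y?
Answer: -30839 - 4*I*√15/15 ≈ -30839.0 - 1.0328*I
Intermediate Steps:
F = -1/15 (F = 1/(2 - 17) = 1/(-15) = -1/15 ≈ -0.066667)
I(P) = -17 - √(-1 + P)
I(F) + (-214 - 1*720)*q(33) = (-17 - √(-1 - 1/15)) + (-214 - 1*720)*33 = (-17 - √(-16/15)) + (-214 - 720)*33 = (-17 - 4*I*√15/15) - 934*33 = (-17 - 4*I*√15/15) - 30822 = -30839 - 4*I*√15/15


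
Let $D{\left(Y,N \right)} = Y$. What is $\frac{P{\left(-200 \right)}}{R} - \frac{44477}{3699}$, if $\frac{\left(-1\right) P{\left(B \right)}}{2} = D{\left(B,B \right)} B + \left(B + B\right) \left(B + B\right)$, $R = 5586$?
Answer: $- \frac{288008087}{3443769} \approx -83.632$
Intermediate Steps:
$P{\left(B \right)} = - 10 B^{2}$ ($P{\left(B \right)} = - 2 \left(B B + \left(B + B\right) \left(B + B\right)\right) = - 2 \left(B^{2} + 2 B 2 B\right) = - 2 \left(B^{2} + 4 B^{2}\right) = - 2 \cdot 5 B^{2} = - 10 B^{2}$)
$\frac{P{\left(-200 \right)}}{R} - \frac{44477}{3699} = \frac{\left(-10\right) \left(-200\right)^{2}}{5586} - \frac{44477}{3699} = \left(-10\right) 40000 \cdot \frac{1}{5586} - \frac{44477}{3699} = \left(-400000\right) \frac{1}{5586} - \frac{44477}{3699} = - \frac{200000}{2793} - \frac{44477}{3699} = - \frac{288008087}{3443769}$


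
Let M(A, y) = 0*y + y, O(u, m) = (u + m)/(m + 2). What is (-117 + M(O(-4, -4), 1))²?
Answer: 13456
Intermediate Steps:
O(u, m) = (m + u)/(2 + m)
M(A, y) = y (M(A, y) = 0 + y = y)
(-117 + M(O(-4, -4), 1))² = (-117 + 1)² = (-116)² = 13456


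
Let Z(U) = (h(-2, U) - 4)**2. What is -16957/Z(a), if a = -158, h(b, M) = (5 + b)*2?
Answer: -16957/4 ≈ -4239.3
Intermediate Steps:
h(b, M) = 10 + 2*b
Z(U) = 4 (Z(U) = ((10 + 2*(-2)) - 4)**2 = ((10 - 4) - 4)**2 = (6 - 4)**2 = 2**2 = 4)
-16957/Z(a) = -16957/4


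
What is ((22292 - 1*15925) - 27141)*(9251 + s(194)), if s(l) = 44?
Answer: -193094330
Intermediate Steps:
((22292 - 1*15925) - 27141)*(9251 + s(194)) = ((22292 - 1*15925) - 27141)*(9251 + 44) = ((22292 - 15925) - 27141)*9295 = (6367 - 27141)*9295 = -20774*9295 = -193094330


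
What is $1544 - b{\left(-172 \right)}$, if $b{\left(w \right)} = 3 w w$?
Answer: $-87208$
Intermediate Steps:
$b{\left(w \right)} = 3 w^{2}$
$1544 - b{\left(-172 \right)} = 1544 - 3 \left(-172\right)^{2} = 1544 - 3 \cdot 29584 = 1544 - 88752 = -87208$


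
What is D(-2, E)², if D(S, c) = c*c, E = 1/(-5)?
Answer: 1/625 ≈ 0.0016000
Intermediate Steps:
E = -⅕ ≈ -0.20000
D(S, c) = c²
D(-2, E)² = ((-⅕)²)² = (1/25)² = 1/625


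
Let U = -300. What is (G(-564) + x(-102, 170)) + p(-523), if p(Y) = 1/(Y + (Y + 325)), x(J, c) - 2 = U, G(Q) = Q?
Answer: -621503/721 ≈ -862.00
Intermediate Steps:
x(J, c) = -298 (x(J, c) = 2 - 300 = -298)
p(Y) = 1/(325 + 2*Y) (p(Y) = 1/(Y + (325 + Y)) = 1/(325 + 2*Y))
(G(-564) + x(-102, 170)) + p(-523) = (-564 - 298) + 1/(325 + 2*(-523)) = -862 + 1/(325 - 1046) = -862 + 1/(-721) = -862 - 1/721 = -621503/721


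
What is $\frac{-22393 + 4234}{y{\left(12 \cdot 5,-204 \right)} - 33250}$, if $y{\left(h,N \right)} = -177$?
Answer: $\frac{18159}{33427} \approx 0.54324$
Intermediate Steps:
$\frac{-22393 + 4234}{y{\left(12 \cdot 5,-204 \right)} - 33250} = \frac{-22393 + 4234}{-177 - 33250} = - \frac{18159}{-33427} = \left(-18159\right) \left(- \frac{1}{33427}\right) = \frac{18159}{33427}$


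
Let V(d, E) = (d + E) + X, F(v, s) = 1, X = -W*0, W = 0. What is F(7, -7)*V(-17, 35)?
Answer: 18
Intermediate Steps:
X = 0 (X = -1*0*0 = 0*0 = 0)
V(d, E) = E + d (V(d, E) = (d + E) + 0 = (E + d) + 0 = E + d)
F(7, -7)*V(-17, 35) = 1*(35 - 17) = 1*18 = 18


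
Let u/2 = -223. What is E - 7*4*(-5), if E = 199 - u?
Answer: 785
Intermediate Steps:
u = -446 (u = 2*(-223) = -446)
E = 645 (E = 199 - 1*(-446) = 199 + 446 = 645)
E - 7*4*(-5) = 645 - 7*4*(-5) = 645 - 28*(-5) = 645 - 1*(-140) = 645 + 140 = 785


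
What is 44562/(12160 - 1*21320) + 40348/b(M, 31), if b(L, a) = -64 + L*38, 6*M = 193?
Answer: 95391009/3183100 ≈ 29.968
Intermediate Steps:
M = 193/6 (M = (⅙)*193 = 193/6 ≈ 32.167)
b(L, a) = -64 + 38*L
44562/(12160 - 1*21320) + 40348/b(M, 31) = 44562/(12160 - 1*21320) + 40348/(-64 + 38*(193/6)) = 44562/(12160 - 21320) + 40348/(-64 + 3667/3) = 44562/(-9160) + 40348/(3475/3) = 44562*(-1/9160) + 40348*(3/3475) = -22281/4580 + 121044/3475 = 95391009/3183100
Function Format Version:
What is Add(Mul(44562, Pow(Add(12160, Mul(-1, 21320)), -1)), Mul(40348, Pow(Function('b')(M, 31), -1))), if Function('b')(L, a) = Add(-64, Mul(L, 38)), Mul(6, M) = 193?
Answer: Rational(95391009, 3183100) ≈ 29.968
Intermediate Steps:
M = Rational(193, 6) (M = Mul(Rational(1, 6), 193) = Rational(193, 6) ≈ 32.167)
Function('b')(L, a) = Add(-64, Mul(38, L))
Add(Mul(44562, Pow(Add(12160, Mul(-1, 21320)), -1)), Mul(40348, Pow(Function('b')(M, 31), -1))) = Add(Mul(44562, Pow(Add(12160, Mul(-1, 21320)), -1)), Mul(40348, Pow(Add(-64, Mul(38, Rational(193, 6))), -1))) = Add(Mul(44562, Pow(Add(12160, -21320), -1)), Mul(40348, Pow(Add(-64, Rational(3667, 3)), -1))) = Add(Mul(44562, Pow(-9160, -1)), Mul(40348, Pow(Rational(3475, 3), -1))) = Add(Mul(44562, Rational(-1, 9160)), Mul(40348, Rational(3, 3475))) = Add(Rational(-22281, 4580), Rational(121044, 3475)) = Rational(95391009, 3183100)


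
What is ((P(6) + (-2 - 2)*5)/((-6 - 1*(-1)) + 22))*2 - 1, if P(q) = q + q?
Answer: -33/17 ≈ -1.9412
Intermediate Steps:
P(q) = 2*q
((P(6) + (-2 - 2)*5)/((-6 - 1*(-1)) + 22))*2 - 1 = ((2*6 + (-2 - 2)*5)/((-6 - 1*(-1)) + 22))*2 - 1 = ((12 - 4*5)/((-6 + 1) + 22))*2 - 1 = ((12 - 20)/(-5 + 22))*2 - 1 = -8/17*2 - 1 = -16/17 - 1 = -33/17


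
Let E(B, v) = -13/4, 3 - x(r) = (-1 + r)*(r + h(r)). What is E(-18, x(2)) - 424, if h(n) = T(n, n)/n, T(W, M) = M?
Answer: -1709/4 ≈ -427.25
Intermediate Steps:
h(n) = 1 (h(n) = n/n = 1)
x(r) = 3 - (1 + r)*(-1 + r) (x(r) = 3 - (-1 + r)*(r + 1) = 3 - (-1 + r)*(1 + r) = 3 - (1 + r)*(-1 + r))
E(B, v) = -13/4 (E(B, v) = -13*1/4 = -13/4)
E(-18, x(2)) - 424 = -13/4 - 424 = -1709/4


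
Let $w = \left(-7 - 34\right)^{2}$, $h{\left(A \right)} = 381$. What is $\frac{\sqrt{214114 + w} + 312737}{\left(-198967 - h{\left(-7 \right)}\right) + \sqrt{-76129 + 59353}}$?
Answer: $- \frac{312737 + \sqrt{215795}}{199348 - 6 i \sqrt{466}} \approx -1.5711 - 0.0010208 i$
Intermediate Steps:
$w = 1681$ ($w = \left(-41\right)^{2} = 1681$)
$\frac{\sqrt{214114 + w} + 312737}{\left(-198967 - h{\left(-7 \right)}\right) + \sqrt{-76129 + 59353}} = \frac{\sqrt{214114 + 1681} + 312737}{\left(-198967 - 381\right) + \sqrt{-76129 + 59353}} = \frac{\sqrt{215795} + 312737}{\left(-198967 - 381\right) + \sqrt{-16776}} = \frac{312737 + \sqrt{215795}}{-199348 + 6 i \sqrt{466}}$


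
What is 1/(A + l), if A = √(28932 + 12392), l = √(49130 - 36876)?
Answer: 1/(√12254 + 2*√10331) ≈ 0.0031849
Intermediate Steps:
l = √12254 ≈ 110.70
A = 2*√10331 (A = √41324 = 2*√10331 ≈ 203.28)
1/(A + l) = 1/(2*√10331 + √12254) = 1/(√12254 + 2*√10331)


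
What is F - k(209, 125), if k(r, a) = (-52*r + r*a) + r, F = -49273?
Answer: -64739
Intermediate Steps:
k(r, a) = -51*r + a*r (k(r, a) = (-52*r + a*r) + r = -51*r + a*r)
F - k(209, 125) = -49273 - 209*(-51 + 125) = -49273 - 209*74 = -49273 - 1*15466 = -49273 - 15466 = -64739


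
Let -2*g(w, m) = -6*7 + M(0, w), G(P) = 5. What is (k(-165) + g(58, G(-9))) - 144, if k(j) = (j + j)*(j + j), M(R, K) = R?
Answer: 108777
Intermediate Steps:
k(j) = 4*j² (k(j) = (2*j)*(2*j) = 4*j²)
g(w, m) = 21 (g(w, m) = -(-6*7 + 0)/2 = -(-42 + 0)/2 = -½*(-42) = 21)
(k(-165) + g(58, G(-9))) - 144 = (4*(-165)² + 21) - 144 = (4*27225 + 21) - 144 = (108900 + 21) - 144 = 108921 - 144 = 108777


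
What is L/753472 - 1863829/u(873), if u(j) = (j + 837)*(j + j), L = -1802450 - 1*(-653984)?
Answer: -604158995231/281201401440 ≈ -2.1485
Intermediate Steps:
L = -1148466 (L = -1802450 + 653984 = -1148466)
u(j) = 2*j*(837 + j) (u(j) = (837 + j)*(2*j) = 2*j*(837 + j))
L/753472 - 1863829/u(873) = -1148466/753472 - 1863829*1/(1746*(837 + 873)) = -1148466*1/753472 - 1863829/(2*873*1710) = -574233/376736 - 1863829/2985660 = -604158995231/281201401440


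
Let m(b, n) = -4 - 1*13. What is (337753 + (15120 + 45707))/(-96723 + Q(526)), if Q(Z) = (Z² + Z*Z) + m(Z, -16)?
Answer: 2555/2927 ≈ 0.87291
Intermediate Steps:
m(b, n) = -17 (m(b, n) = -4 - 13 = -17)
Q(Z) = -17 + 2*Z² (Q(Z) = (Z² + Z*Z) - 17 = (Z² + Z²) - 17 = 2*Z² - 17 = -17 + 2*Z²)
(337753 + (15120 + 45707))/(-96723 + Q(526)) = (337753 + (15120 + 45707))/(-96723 + (-17 + 2*526²)) = (337753 + 60827)/(-96723 + (-17 + 2*276676)) = 398580/(-96723 + (-17 + 553352)) = 398580/(-96723 + 553335) = 398580/456612 = 398580*(1/456612) = 2555/2927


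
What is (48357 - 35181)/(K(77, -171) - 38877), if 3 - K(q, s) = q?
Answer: -13176/38951 ≈ -0.33827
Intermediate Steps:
K(q, s) = 3 - q
(48357 - 35181)/(K(77, -171) - 38877) = (48357 - 35181)/((3 - 1*77) - 38877) = 13176/((3 - 77) - 38877) = 13176/(-74 - 38877) = 13176/(-38951) = 13176*(-1/38951) = -13176/38951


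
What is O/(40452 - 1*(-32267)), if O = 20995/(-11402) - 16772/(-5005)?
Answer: 12307767/592836557170 ≈ 2.0761e-5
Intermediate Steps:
O = 12307767/8152430 (O = 20995*(-1/11402) - 16772*(-1/5005) = -20995/11402 + 2396/715 = 12307767/8152430 ≈ 1.5097)
O/(40452 - 1*(-32267)) = 12307767/(8152430*(40452 - 1*(-32267))) = 12307767/(8152430*(40452 + 32267)) = (12307767/8152430)/72719 = (12307767/8152430)*(1/72719) = 12307767/592836557170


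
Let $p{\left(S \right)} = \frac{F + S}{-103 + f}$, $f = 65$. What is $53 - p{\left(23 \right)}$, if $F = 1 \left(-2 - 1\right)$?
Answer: $\frac{1017}{19} \approx 53.526$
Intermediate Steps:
$F = -3$ ($F = 1 \left(-3\right) = -3$)
$p{\left(S \right)} = \frac{3}{38} - \frac{S}{38}$ ($p{\left(S \right)} = \frac{-3 + S}{-103 + 65} = \frac{-3 + S}{-38} = \left(-3 + S\right) \left(- \frac{1}{38}\right) = \frac{3}{38} - \frac{S}{38}$)
$53 - p{\left(23 \right)} = 53 - \left(\frac{3}{38} - \frac{23}{38}\right) = 53 - - \frac{10}{19} = 53 + \frac{10}{19} = \frac{1017}{19}$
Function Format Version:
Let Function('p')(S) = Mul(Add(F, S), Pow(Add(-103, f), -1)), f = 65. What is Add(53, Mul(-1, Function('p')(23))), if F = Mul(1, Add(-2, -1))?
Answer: Rational(1017, 19) ≈ 53.526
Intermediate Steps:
F = -3 (F = Mul(1, -3) = -3)
Function('p')(S) = Add(Rational(3, 38), Mul(Rational(-1, 38), S)) (Function('p')(S) = Mul(Add(-3, S), Pow(Add(-103, 65), -1)) = Mul(Add(-3, S), Pow(-38, -1)) = Mul(Add(-3, S), Rational(-1, 38)) = Add(Rational(3, 38), Mul(Rational(-1, 38), S)))
Add(53, Mul(-1, Function('p')(23))) = Add(53, Mul(-1, Add(Rational(3, 38), Mul(Rational(-1, 38), 23)))) = Add(53, Mul(-1, Add(Rational(3, 38), Rational(-23, 38)))) = Add(53, Mul(-1, Rational(-10, 19))) = Add(53, Rational(10, 19)) = Rational(1017, 19)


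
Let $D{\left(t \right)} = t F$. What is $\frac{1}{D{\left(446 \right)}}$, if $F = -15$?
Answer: $- \frac{1}{6690} \approx -0.00014948$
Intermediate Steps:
$D{\left(t \right)} = - 15 t$ ($D{\left(t \right)} = t \left(-15\right) = - 15 t$)
$\frac{1}{D{\left(446 \right)}} = \frac{1}{\left(-15\right) 446} = \frac{1}{-6690} = - \frac{1}{6690}$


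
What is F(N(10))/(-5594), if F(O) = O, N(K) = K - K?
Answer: 0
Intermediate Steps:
N(K) = 0
F(N(10))/(-5594) = 0/(-5594) = 0*(-1/5594) = 0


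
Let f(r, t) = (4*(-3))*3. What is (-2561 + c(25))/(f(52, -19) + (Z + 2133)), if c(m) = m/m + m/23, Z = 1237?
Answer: -58855/76682 ≈ -0.76752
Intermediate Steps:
f(r, t) = -36 (f(r, t) = -12*3 = -36)
c(m) = 1 + m/23 (c(m) = 1 + m*(1/23) = 1 + m/23)
(-2561 + c(25))/(f(52, -19) + (Z + 2133)) = (-2561 + (1 + (1/23)*25))/(-36 + (1237 + 2133)) = (-2561 + (1 + 25/23))/(-36 + 3370) = (-2561 + 48/23)/3334 = -58855/23*1/3334 = -58855/76682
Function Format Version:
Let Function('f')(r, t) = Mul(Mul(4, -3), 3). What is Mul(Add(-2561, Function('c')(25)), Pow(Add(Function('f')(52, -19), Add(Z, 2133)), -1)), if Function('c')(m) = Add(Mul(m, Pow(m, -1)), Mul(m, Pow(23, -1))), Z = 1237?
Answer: Rational(-58855, 76682) ≈ -0.76752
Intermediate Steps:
Function('f')(r, t) = -36 (Function('f')(r, t) = Mul(-12, 3) = -36)
Function('c')(m) = Add(1, Mul(Rational(1, 23), m)) (Function('c')(m) = Add(1, Mul(m, Rational(1, 23))) = Add(1, Mul(Rational(1, 23), m)))
Mul(Add(-2561, Function('c')(25)), Pow(Add(Function('f')(52, -19), Add(Z, 2133)), -1)) = Mul(Add(-2561, Add(1, Mul(Rational(1, 23), 25))), Pow(Add(-36, Add(1237, 2133)), -1)) = Mul(Add(-2561, Add(1, Rational(25, 23))), Pow(Add(-36, 3370), -1)) = Mul(Add(-2561, Rational(48, 23)), Pow(3334, -1)) = Mul(Rational(-58855, 23), Rational(1, 3334)) = Rational(-58855, 76682)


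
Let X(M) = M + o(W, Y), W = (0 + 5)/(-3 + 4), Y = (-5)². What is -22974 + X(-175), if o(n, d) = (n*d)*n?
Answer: -22524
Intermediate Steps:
Y = 25
W = 5 (W = 5/1 = 5*1 = 5)
o(n, d) = d*n² (o(n, d) = (d*n)*n = d*n²)
X(M) = 625 + M (X(M) = M + 25*5² = M + 25*25 = M + 625 = 625 + M)
-22974 + X(-175) = -22974 + (625 - 175) = -22974 + 450 = -22524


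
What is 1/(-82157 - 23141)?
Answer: -1/105298 ≈ -9.4969e-6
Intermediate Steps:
1/(-82157 - 23141) = 1/(-105298) = -1/105298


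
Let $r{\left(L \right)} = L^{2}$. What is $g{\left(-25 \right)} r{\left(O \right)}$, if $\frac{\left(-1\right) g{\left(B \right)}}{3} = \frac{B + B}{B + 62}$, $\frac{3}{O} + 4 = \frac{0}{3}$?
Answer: $\frac{675}{296} \approx 2.2804$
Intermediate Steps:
$O = - \frac{3}{4}$ ($O = \frac{3}{-4 + \frac{0}{3}} = \frac{3}{-4 + 0 \cdot \frac{1}{3}} = \frac{3}{-4 + 0} = \frac{3}{-4} = 3 \left(- \frac{1}{4}\right) = - \frac{3}{4} \approx -0.75$)
$g{\left(B \right)} = - \frac{6 B}{62 + B}$ ($g{\left(B \right)} = - 3 \frac{B + B}{B + 62} = - 3 \frac{2 B}{62 + B} = - \frac{6 B}{62 + B}$)
$g{\left(-25 \right)} r{\left(O \right)} = \left(-6\right) \left(-25\right) \frac{1}{62 - 25} \left(- \frac{3}{4}\right)^{2} = \left(-6\right) \left(-25\right) \frac{1}{37} \cdot \frac{9}{16} = \frac{150}{37} \cdot \frac{9}{16} = \frac{675}{296}$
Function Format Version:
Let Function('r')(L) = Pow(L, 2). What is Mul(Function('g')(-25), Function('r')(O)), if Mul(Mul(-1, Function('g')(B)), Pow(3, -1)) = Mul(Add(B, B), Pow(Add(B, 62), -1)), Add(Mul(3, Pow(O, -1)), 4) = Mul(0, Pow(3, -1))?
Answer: Rational(675, 296) ≈ 2.2804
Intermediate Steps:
O = Rational(-3, 4) (O = Mul(3, Pow(Add(-4, Mul(0, Pow(3, -1))), -1)) = Mul(3, Pow(Add(-4, Mul(0, Rational(1, 3))), -1)) = Mul(3, Pow(Add(-4, 0), -1)) = Mul(3, Pow(-4, -1)) = Mul(3, Rational(-1, 4)) = Rational(-3, 4) ≈ -0.75000)
Function('g')(B) = Mul(-6, B, Pow(Add(62, B), -1)) (Function('g')(B) = Mul(-3, Mul(Add(B, B), Pow(Add(B, 62), -1))) = Mul(-3, Mul(Mul(2, B), Pow(Add(62, B), -1))) = Mul(-3, Mul(2, B, Pow(Add(62, B), -1))) = Mul(-6, B, Pow(Add(62, B), -1)))
Mul(Function('g')(-25), Function('r')(O)) = Mul(Mul(-6, -25, Pow(Add(62, -25), -1)), Pow(Rational(-3, 4), 2)) = Mul(Mul(-6, -25, Pow(37, -1)), Rational(9, 16)) = Mul(Mul(-6, -25, Rational(1, 37)), Rational(9, 16)) = Mul(Rational(150, 37), Rational(9, 16)) = Rational(675, 296)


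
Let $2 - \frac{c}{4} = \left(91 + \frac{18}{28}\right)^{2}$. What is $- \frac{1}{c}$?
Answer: $\frac{49}{1645697} \approx 2.9775 \cdot 10^{-5}$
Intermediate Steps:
$c = - \frac{1645697}{49}$ ($c = 8 - 4 \left(91 + \frac{18}{28}\right)^{2} = 8 - 4 \left(91 + 18 \cdot \frac{1}{28}\right)^{2} = 8 - 4 \left(91 + \frac{9}{14}\right)^{2} = 8 - 4 \left(\frac{1283}{14}\right)^{2} = 8 - \frac{1646089}{49} = - \frac{1645697}{49} \approx -33586.0$)
$- \frac{1}{c} = - \frac{1}{- \frac{1645697}{49}} = \left(-1\right) \left(- \frac{49}{1645697}\right) = \frac{49}{1645697}$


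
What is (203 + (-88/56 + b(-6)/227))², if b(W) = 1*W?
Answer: 102417920784/2524921 ≈ 40563.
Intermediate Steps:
b(W) = W
(203 + (-88/56 + b(-6)/227))² = (203 + (-88/56 - 6/227))² = (203 + (-88*1/56 - 6*1/227))² = (203 + (-11/7 - 6/227))² = (203 - 2539/1589)² = (320028/1589)² = 102417920784/2524921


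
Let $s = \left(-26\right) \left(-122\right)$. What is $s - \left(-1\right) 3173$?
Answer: $6345$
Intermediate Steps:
$s = 3172$
$s - \left(-1\right) 3173 = 3172 - \left(-1\right) 3173 = 3172 - -3173 = 3172 + 3173 = 6345$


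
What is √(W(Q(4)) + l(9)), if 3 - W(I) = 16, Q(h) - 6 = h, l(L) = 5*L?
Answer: 4*√2 ≈ 5.6569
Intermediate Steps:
Q(h) = 6 + h
W(I) = -13 (W(I) = 3 - 1*16 = 3 - 16 = -13)
√(W(Q(4)) + l(9)) = √(-13 + 5*9) = √(-13 + 45) = √32 = 4*√2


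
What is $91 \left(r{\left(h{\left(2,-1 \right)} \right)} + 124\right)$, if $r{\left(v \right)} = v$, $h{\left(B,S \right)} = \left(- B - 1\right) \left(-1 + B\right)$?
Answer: $11011$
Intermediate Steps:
$h{\left(B,S \right)} = \left(-1 + B\right) \left(-1 - B\right)$ ($h{\left(B,S \right)} = \left(-1 - B\right) \left(-1 + B\right) = \left(-1 + B\right) \left(-1 - B\right)$)
$91 \left(r{\left(h{\left(2,-1 \right)} \right)} + 124\right) = 91 \left(\left(1 - 2^{2}\right) + 124\right) = 91 \left(\left(1 - 4\right) + 124\right) = 91 \left(-3 + 124\right) = 91 \cdot 121 = 11011$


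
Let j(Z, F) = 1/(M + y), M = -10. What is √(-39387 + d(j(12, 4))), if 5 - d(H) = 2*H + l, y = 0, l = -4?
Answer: I*√984445/5 ≈ 198.44*I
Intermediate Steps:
j(Z, F) = -⅒ (j(Z, F) = 1/(-10 + 0) = 1/(-10) = -⅒)
d(H) = 9 - 2*H (d(H) = 5 - (2*H - 4) = 5 - (-4 + 2*H) = 5 + (4 - 2*H) = 9 - 2*H)
√(-39387 + d(j(12, 4))) = √(-39387 + (9 - 2*(-⅒))) = √(-39387 + (9 + ⅕)) = √(-39387 + 46/5) = √(-196889/5) = I*√984445/5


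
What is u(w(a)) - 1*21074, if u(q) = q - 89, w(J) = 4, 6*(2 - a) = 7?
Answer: -21159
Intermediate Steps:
a = 5/6 (a = 2 - 1/6*7 = 2 - 7/6 = 5/6 ≈ 0.83333)
u(q) = -89 + q
u(w(a)) - 1*21074 = (-89 + 4) - 1*21074 = -85 - 21074 = -21159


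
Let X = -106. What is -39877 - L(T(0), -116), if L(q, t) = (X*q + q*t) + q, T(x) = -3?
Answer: -40540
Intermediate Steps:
L(q, t) = -105*q + q*t (L(q, t) = (-106*q + q*t) + q = -105*q + q*t)
-39877 - L(T(0), -116) = -39877 - (-3)*(-105 - 116) = -39877 - (-3)*(-221) = -39877 - 1*663 = -39877 - 663 = -40540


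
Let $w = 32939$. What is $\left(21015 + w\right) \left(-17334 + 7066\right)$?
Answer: $-553999672$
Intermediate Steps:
$\left(21015 + w\right) \left(-17334 + 7066\right) = \left(21015 + 32939\right) \left(-17334 + 7066\right) = 53954 \left(-10268\right) = -553999672$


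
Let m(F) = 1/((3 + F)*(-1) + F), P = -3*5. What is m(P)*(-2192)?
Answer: 2192/3 ≈ 730.67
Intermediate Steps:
P = -15
m(F) = -1/3 (m(F) = 1/((-3 - F) + F) = 1/(-3) = -1/3)
m(P)*(-2192) = -1/3*(-2192) = 2192/3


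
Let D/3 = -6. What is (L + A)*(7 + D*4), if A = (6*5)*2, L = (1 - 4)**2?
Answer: -4485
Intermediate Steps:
D = -18 (D = 3*(-6) = -18)
L = 9 (L = (-3)**2 = 9)
A = 60 (A = 30*2 = 60)
(L + A)*(7 + D*4) = (9 + 60)*(7 - 18*4) = 69*(7 - 72) = 69*(-65) = -4485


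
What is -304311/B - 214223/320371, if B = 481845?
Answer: -9557842896/7350912595 ≈ -1.3002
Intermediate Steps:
-304311/B - 214223/320371 = -304311/481845 - 214223/320371 = -304311*1/481845 - 214223*1/320371 = -14491/22945 - 214223/320371 = -9557842896/7350912595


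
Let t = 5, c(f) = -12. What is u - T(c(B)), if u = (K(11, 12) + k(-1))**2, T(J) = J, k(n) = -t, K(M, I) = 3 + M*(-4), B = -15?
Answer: 2128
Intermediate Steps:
K(M, I) = 3 - 4*M
k(n) = -5 (k(n) = -1*5 = -5)
u = 2116 (u = ((3 - 4*11) - 5)**2 = ((3 - 44) - 5)**2 = (-41 - 5)**2 = (-46)**2 = 2116)
u - T(c(B)) = 2116 - 1*(-12) = 2116 + 12 = 2128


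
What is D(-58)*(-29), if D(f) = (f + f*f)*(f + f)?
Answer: 11121384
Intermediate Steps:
D(f) = 2*f*(f + f²) (D(f) = (f + f²)*(2*f) = 2*f*(f + f²))
D(-58)*(-29) = (2*(-58)²*(1 - 58))*(-29) = (2*3364*(-57))*(-29) = -383496*(-29) = 11121384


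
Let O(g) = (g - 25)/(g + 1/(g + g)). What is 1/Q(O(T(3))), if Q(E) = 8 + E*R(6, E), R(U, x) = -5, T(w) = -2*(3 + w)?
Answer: -289/2128 ≈ -0.13581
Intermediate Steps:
T(w) = -6 - 2*w
O(g) = (-25 + g)/(g + 1/(2*g))
Q(E) = 8 - 5*E (Q(E) = 8 + E*(-5) = 8 - 5*E)
1/Q(O(T(3))) = 1/(8 - 10*(-6 - 2*3)*(-25 + (-6 - 2*3))/(1 + 2*(-6 - 2*3)²)) = 1/(8 - 10*(-6 - 6)*(-25 + (-6 - 6))/(1 + 2*(-6 - 6)²)) = 1/(8 - 10*(-12)*(-25 - 12)/(1 + 2*(-12)²)) = 1/(8 - 10*(-12)*(-37)/(1 + 2*144)) = 1/(8 - 10*(-12)*(-37)/(1 + 288)) = 1/(8 - 10*(-12)*(-37)/289) = 1/(8 - 5*888/289) = 1/(8 - 4440/289) = 1/(-2128/289) = -289/2128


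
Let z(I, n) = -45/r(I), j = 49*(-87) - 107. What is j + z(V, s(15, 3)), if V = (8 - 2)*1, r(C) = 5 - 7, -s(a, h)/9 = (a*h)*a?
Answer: -8695/2 ≈ -4347.5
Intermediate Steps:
s(a, h) = -9*h*a**2 (s(a, h) = -9*a*h*a = -9*h*a**2)
r(C) = -2
j = -4370 (j = -4263 - 107 = -4370)
V = 6 (V = 6*1 = 6)
z(I, n) = 45/2 (z(I, n) = -45/(-2) = -45*(-1/2) = 45/2)
j + z(V, s(15, 3)) = -4370 + 45/2 = -8695/2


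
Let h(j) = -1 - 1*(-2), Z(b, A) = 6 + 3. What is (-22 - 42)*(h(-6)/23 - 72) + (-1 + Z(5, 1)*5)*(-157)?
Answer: -52964/23 ≈ -2302.8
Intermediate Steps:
Z(b, A) = 9
h(j) = 1 (h(j) = -1 + 2 = 1)
(-22 - 42)*(h(-6)/23 - 72) + (-1 + Z(5, 1)*5)*(-157) = (-22 - 42)*(1/23 - 72) + (-1 + 9*5)*(-157) = -64*(1*(1/23) - 72) + (-1 + 45)*(-157) = -64*(1/23 - 72) + 44*(-157) = -64*(-1655/23) - 6908 = 105920/23 - 6908 = -52964/23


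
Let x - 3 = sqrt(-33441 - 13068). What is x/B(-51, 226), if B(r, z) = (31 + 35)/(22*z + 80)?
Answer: 2526/11 + 842*I*sqrt(46509)/11 ≈ 229.64 + 16508.0*I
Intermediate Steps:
B(r, z) = 66/(80 + 22*z)
x = 3 + I*sqrt(46509) (x = 3 + sqrt(-33441 - 13068) = 3 + sqrt(-46509) = 3 + I*sqrt(46509) ≈ 3.0 + 215.66*I)
x/B(-51, 226) = (3 + I*sqrt(46509))/((33/(40 + 11*226))) = (3 + I*sqrt(46509))/((33/(40 + 2486))) = (3 + I*sqrt(46509))/((33/2526)) = (3 + I*sqrt(46509))/((33*(1/2526))) = (3 + I*sqrt(46509))/(11/842) = (3 + I*sqrt(46509))*(842/11) = 2526/11 + 842*I*sqrt(46509)/11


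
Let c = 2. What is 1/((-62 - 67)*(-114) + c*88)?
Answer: 1/14882 ≈ 6.7195e-5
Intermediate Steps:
1/((-62 - 67)*(-114) + c*88) = 1/((-62 - 67)*(-114) + 2*88) = 1/(-129*(-114) + 176) = 1/(14706 + 176) = 1/14882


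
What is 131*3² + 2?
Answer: 1181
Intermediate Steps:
131*3² + 2 = 131*9 + 2 = 1179 + 2 = 1181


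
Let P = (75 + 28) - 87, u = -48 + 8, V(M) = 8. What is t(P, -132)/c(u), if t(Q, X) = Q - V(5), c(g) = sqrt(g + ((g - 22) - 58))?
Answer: -I*sqrt(10)/5 ≈ -0.63246*I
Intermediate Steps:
u = -40
c(g) = sqrt(-80 + 2*g) (c(g) = sqrt(g + ((-22 + g) - 58)) = sqrt(g + (-80 + g)) = sqrt(-80 + 2*g))
P = 16 (P = 103 - 87 = 16)
t(Q, X) = -8 + Q (t(Q, X) = Q - 1*8 = Q - 8 = -8 + Q)
t(P, -132)/c(u) = (-8 + 16)/(sqrt(-80 + 2*(-40))) = 8/(sqrt(-80 - 80)) = 8/(sqrt(-160)) = 8/((4*I*sqrt(10))) = 8*(-I*sqrt(10)/40) = -I*sqrt(10)/5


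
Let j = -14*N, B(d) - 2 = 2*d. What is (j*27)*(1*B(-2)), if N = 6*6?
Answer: 27216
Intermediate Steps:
N = 36
B(d) = 2 + 2*d
j = -504 (j = -14*36 = -504)
(j*27)*(1*B(-2)) = (-504*27)*(1*(2 + 2*(-2))) = -13608*(2 - 4) = -13608*(-2) = 27216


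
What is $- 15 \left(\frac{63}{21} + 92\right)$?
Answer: $-1425$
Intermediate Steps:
$- 15 \left(\frac{63}{21} + 92\right) = - 15 \left(63 \cdot \frac{1}{21} + 92\right) = - 15 \left(3 + 92\right) = \left(-15\right) 95 = -1425$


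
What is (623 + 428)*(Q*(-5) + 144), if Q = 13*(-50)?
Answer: 3567094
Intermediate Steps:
Q = -650
(623 + 428)*(Q*(-5) + 144) = (623 + 428)*(-650*(-5) + 144) = 1051*(3250 + 144) = 1051*3394 = 3567094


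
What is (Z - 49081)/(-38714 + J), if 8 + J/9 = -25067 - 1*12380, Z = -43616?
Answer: 92697/375809 ≈ 0.24666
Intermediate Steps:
J = -337095 (J = -72 + 9*(-25067 - 1*12380) = -72 + 9*(-25067 - 12380) = -72 + 9*(-37447) = -72 - 337023 = -337095)
(Z - 49081)/(-38714 + J) = (-43616 - 49081)/(-38714 - 337095) = -92697/(-375809) = -92697*(-1/375809) = 92697/375809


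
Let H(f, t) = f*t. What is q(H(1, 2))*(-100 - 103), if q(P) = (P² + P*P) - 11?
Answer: 609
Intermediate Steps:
q(P) = -11 + 2*P² (q(P) = (P² + P²) - 11 = 2*P² - 11 = -11 + 2*P²)
q(H(1, 2))*(-100 - 103) = (-11 + 2*(1*2)²)*(-100 - 103) = (-11 + 2*2²)*(-203) = (-11 + 2*4)*(-203) = (-11 + 8)*(-203) = -3*(-203) = 609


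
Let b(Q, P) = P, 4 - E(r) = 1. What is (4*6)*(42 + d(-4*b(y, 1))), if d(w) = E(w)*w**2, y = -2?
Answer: 2160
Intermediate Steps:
E(r) = 3 (E(r) = 4 - 1*1 = 4 - 1 = 3)
d(w) = 3*w**2
(4*6)*(42 + d(-4*b(y, 1))) = (4*6)*(42 + 3*(-4*1)**2) = 24*(42 + 3*(-4)**2) = 24*(42 + 3*16) = 24*(42 + 48) = 24*90 = 2160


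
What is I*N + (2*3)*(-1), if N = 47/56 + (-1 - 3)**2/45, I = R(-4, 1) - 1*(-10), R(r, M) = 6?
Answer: 4132/315 ≈ 13.117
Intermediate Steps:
I = 16 (I = 6 - 1*(-10) = 6 + 10 = 16)
N = 3011/2520 (N = 47*(1/56) + (-4)**2*(1/45) = 47/56 + 16*(1/45) = 47/56 + 16/45 = 3011/2520 ≈ 1.1948)
I*N + (2*3)*(-1) = 16*(3011/2520) + (2*3)*(-1) = 6022/315 + 6*(-1) = 6022/315 - 6 = 4132/315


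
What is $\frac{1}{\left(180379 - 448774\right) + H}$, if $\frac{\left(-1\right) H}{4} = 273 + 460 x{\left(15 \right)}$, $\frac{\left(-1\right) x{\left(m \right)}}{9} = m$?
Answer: $- \frac{1}{21087} \approx -4.7423 \cdot 10^{-5}$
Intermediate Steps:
$x{\left(m \right)} = - 9 m$
$H = 247308$ ($H = - 4 \left(273 + 460 \left(\left(-9\right) 15\right)\right) = - 4 \left(273 + 460 \left(-135\right)\right) = - 4 \left(273 - 62100\right) = \left(-4\right) \left(-61827\right) = 247308$)
$\frac{1}{\left(180379 - 448774\right) + H} = \frac{1}{\left(180379 - 448774\right) + 247308} = \frac{1}{-268395 + 247308} = \frac{1}{-21087} = - \frac{1}{21087}$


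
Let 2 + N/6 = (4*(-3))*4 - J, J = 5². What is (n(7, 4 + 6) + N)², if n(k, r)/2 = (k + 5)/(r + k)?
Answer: 58155876/289 ≈ 2.0123e+5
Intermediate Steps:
J = 25
n(k, r) = 2*(5 + k)/(k + r) (n(k, r) = 2*((k + 5)/(r + k)) = 2*((5 + k)/(k + r)) = 2*(5 + k)/(k + r))
N = -450 (N = -12 + 6*((4*(-3))*4 - 1*25) = -12 + 6*(-12*4 - 25) = -12 + 6*(-48 - 25) = -12 + 6*(-73) = -12 - 438 = -450)
(n(7, 4 + 6) + N)² = (2*(5 + 7)/(7 + (4 + 6)) - 450)² = (2*12/(7 + 10) - 450)² = (2*12/17 - 450)² = (2*(1/17)*12 - 450)² = (24/17 - 450)² = (-7626/17)² = 58155876/289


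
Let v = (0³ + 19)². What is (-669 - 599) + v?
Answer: -907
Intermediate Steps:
v = 361 (v = (0 + 19)² = 19² = 361)
(-669 - 599) + v = (-669 - 599) + 361 = -1268 + 361 = -907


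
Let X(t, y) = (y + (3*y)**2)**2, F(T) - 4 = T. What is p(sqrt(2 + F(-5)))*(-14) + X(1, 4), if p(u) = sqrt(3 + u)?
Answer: 21876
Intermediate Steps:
F(T) = 4 + T
X(t, y) = (y + 9*y**2)**2
p(sqrt(2 + F(-5)))*(-14) + X(1, 4) = sqrt(3 + sqrt(2 + (4 - 5)))*(-14) + 4**2*(1 + 9*4)**2 = sqrt(3 + sqrt(2 - 1))*(-14) + 16*(1 + 36)**2 = sqrt(3 + sqrt(1))*(-14) + 16*37**2 = sqrt(3 + 1)*(-14) + 16*1369 = sqrt(4)*(-14) + 21904 = 2*(-14) + 21904 = -28 + 21904 = 21876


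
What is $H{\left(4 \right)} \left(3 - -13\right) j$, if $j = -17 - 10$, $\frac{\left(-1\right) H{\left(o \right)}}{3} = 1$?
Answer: $1296$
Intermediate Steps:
$H{\left(o \right)} = -3$ ($H{\left(o \right)} = \left(-3\right) 1 = -3$)
$j = -27$
$H{\left(4 \right)} \left(3 - -13\right) j = - 3 \left(3 - -13\right) \left(-27\right) = - 3 \left(3 + 13\right) \left(-27\right) = \left(-3\right) 16 \left(-27\right) = \left(-48\right) \left(-27\right) = 1296$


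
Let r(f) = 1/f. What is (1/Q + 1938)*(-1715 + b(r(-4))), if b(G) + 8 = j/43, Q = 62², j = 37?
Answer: -137915796249/41323 ≈ -3.3375e+6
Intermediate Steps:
Q = 3844
b(G) = -307/43 (b(G) = -8 + 37/43 = -307/43)
(1/Q + 1938)*(-1715 + b(r(-4))) = (1/3844 + 1938)*(-1715 - 307/43) = (1/3844 + 1938)*(-74052/43) = (7449673/3844)*(-74052/43) = -137915796249/41323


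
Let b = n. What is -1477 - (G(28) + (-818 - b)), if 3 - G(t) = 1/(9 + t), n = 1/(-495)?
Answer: -12124072/18315 ≈ -661.97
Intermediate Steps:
n = -1/495 ≈ -0.0020202
G(t) = 3 - 1/(9 + t)
b = -1/495 ≈ -0.0020202
-1477 - (G(28) + (-818 - b)) = -1477 - ((26 + 3*28)/(9 + 28) + (-818 - 1*(-1/495))) = -1477 - ((26 + 84)/37 + (-818 + 1/495)) = -1477 - ((1/37)*110 - 404909/495) = -1477 - (110/37 - 404909/495) = -1477 - 1*(-14927183/18315) = -1477 + 14927183/18315 = -12124072/18315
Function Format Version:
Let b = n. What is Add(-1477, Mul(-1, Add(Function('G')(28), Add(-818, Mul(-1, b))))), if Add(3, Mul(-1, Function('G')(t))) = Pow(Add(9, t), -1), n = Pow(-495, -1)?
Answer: Rational(-12124072, 18315) ≈ -661.97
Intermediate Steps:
n = Rational(-1, 495) ≈ -0.0020202
Function('G')(t) = Add(3, Mul(-1, Pow(Add(9, t), -1)))
b = Rational(-1, 495) ≈ -0.0020202
Add(-1477, Mul(-1, Add(Function('G')(28), Add(-818, Mul(-1, b))))) = Add(-1477, Mul(-1, Add(Mul(Pow(Add(9, 28), -1), Add(26, Mul(3, 28))), Add(-818, Mul(-1, Rational(-1, 495)))))) = Add(-1477, Mul(-1, Add(Mul(Pow(37, -1), Add(26, 84)), Add(-818, Rational(1, 495))))) = Add(-1477, Mul(-1, Add(Mul(Rational(1, 37), 110), Rational(-404909, 495)))) = Add(-1477, Mul(-1, Add(Rational(110, 37), Rational(-404909, 495)))) = Add(-1477, Mul(-1, Rational(-14927183, 18315))) = Add(-1477, Rational(14927183, 18315)) = Rational(-12124072, 18315)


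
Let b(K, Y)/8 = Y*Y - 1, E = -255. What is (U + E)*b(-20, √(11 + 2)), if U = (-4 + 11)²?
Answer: -19776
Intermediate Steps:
U = 49 (U = 7² = 49)
b(K, Y) = -8 + 8*Y² (b(K, Y) = 8*(Y*Y - 1) = 8*(Y² - 1) = 8*(-1 + Y²) = -8 + 8*Y²)
(U + E)*b(-20, √(11 + 2)) = (49 - 255)*(-8 + 8*(√(11 + 2))²) = -206*(-8 + 8*(√13)²) = -206*(-8 + 8*13) = -206*(-8 + 104) = -206*96 = -19776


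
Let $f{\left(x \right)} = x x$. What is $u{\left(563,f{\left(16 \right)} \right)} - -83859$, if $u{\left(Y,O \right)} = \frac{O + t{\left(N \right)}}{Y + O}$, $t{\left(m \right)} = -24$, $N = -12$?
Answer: $\frac{68680753}{819} \approx 83859.0$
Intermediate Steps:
$f{\left(x \right)} = x^{2}$
$u{\left(Y,O \right)} = \frac{-24 + O}{O + Y}$ ($u{\left(Y,O \right)} = \frac{O - 24}{Y + O} = \frac{-24 + O}{O + Y}$)
$u{\left(563,f{\left(16 \right)} \right)} - -83859 = \frac{-24 + 16^{2}}{16^{2} + 563} - -83859 = \frac{-24 + 256}{256 + 563} + 83859 = \frac{1}{819} \cdot 232 + 83859 = \frac{232}{819} + 83859 = \frac{68680753}{819}$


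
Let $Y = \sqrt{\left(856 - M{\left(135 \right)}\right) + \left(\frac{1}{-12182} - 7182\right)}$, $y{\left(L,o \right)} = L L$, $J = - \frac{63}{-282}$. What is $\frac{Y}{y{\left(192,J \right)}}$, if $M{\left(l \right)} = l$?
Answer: $\frac{i \sqrt{958819674346}}{449077248} \approx 0.0021805 i$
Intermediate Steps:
$J = \frac{21}{94}$ ($J = \left(-63\right) \left(- \frac{1}{282}\right) = \frac{21}{94} \approx 0.2234$)
$y{\left(L,o \right)} = L^{2}$
$Y = \frac{i \sqrt{958819674346}}{12182}$ ($Y = \sqrt{\left(856 - 135\right) + \left(\frac{1}{-12182} - 7182\right)} = \sqrt{\left(856 - 135\right) - \frac{87491125}{12182}} = \sqrt{721 - \frac{87491125}{12182}} = \sqrt{- \frac{78707903}{12182}} = \frac{i \sqrt{958819674346}}{12182} \approx 80.38 i$)
$\frac{Y}{y{\left(192,J \right)}} = \frac{\frac{1}{12182} i \sqrt{958819674346}}{192^{2}} = \frac{\frac{1}{12182} i \sqrt{958819674346}}{36864} = \frac{i \sqrt{958819674346}}{12182} \cdot \frac{1}{36864} = \frac{i \sqrt{958819674346}}{449077248}$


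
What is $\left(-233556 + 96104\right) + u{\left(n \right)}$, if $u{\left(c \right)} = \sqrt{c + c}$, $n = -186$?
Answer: $-137452 + 2 i \sqrt{93} \approx -1.3745 \cdot 10^{5} + 19.287 i$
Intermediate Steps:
$u{\left(c \right)} = \sqrt{2} \sqrt{c}$ ($u{\left(c \right)} = \sqrt{2 c} = \sqrt{2} \sqrt{c}$)
$\left(-233556 + 96104\right) + u{\left(n \right)} = \left(-233556 + 96104\right) + \sqrt{2} \sqrt{-186} = -137452 + \sqrt{2} i \sqrt{186} = -137452 + 2 i \sqrt{93}$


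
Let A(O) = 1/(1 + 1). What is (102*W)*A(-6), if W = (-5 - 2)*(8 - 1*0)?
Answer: -2856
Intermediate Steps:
A(O) = ½ (A(O) = 1/2 = ½)
W = -56 (W = -7*(8 + 0) = -7*8 = -56)
(102*W)*A(-6) = (102*(-56))*(½) = -5712*½ = -2856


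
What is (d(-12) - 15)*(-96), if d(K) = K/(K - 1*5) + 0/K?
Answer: 23328/17 ≈ 1372.2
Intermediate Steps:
d(K) = K/(-5 + K) (d(K) = K/(K - 5) + 0 = K/(-5 + K) + 0 = K/(-5 + K))
(d(-12) - 15)*(-96) = (-12/(-5 - 12) - 15)*(-96) = (-12/(-17) - 15)*(-96) = (-12*(-1/17) - 15)*(-96) = (12/17 - 15)*(-96) = -243/17*(-96) = 23328/17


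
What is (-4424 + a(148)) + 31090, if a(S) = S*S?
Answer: 48570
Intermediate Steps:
a(S) = S**2
(-4424 + a(148)) + 31090 = (-4424 + 148**2) + 31090 = (-4424 + 21904) + 31090 = 17480 + 31090 = 48570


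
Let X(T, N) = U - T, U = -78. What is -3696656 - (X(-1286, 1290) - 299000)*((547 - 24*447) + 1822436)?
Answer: 539671344304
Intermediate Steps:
X(T, N) = -78 - T
-3696656 - (X(-1286, 1290) - 299000)*((547 - 24*447) + 1822436) = -3696656 - ((-78 - 1*(-1286)) - 299000)*((547 - 24*447) + 1822436) = -3696656 - ((-78 + 1286) - 299000)*((547 - 10728) + 1822436) = -3696656 - (1208 - 299000)*(-10181 + 1822436) = -3696656 - (-297792)*1812255 = -3696656 - 1*(-539675040960) = -3696656 + 539675040960 = 539671344304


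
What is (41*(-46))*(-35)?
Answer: 66010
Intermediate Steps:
(41*(-46))*(-35) = -1886*(-35) = 66010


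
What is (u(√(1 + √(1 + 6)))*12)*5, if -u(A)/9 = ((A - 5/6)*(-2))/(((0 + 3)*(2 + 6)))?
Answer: -75/2 + 45*√(1 + √7) ≈ 48.422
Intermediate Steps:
u(A) = -5/8 + 3*A/4 (u(A) = -9*(A - 5/6)*(-2)/((0 + 3)*(2 + 6)) = -9*(A - 5*⅙)*(-2)/(3*8) = -9*(A - ⅚)*(-2)/24 = -9*(-⅚ + A)*(-2)/24 = -9*(5/3 - 2*A)/24 = -9*(5/72 - A/12) = -5/8 + 3*A/4)
(u(√(1 + √(1 + 6)))*12)*5 = ((-5/8 + 3*√(1 + √(1 + 6))/4)*12)*5 = ((-5/8 + 3*√(1 + √7)/4)*12)*5 = (-15/2 + 9*√(1 + √7))*5 = -75/2 + 45*√(1 + √7)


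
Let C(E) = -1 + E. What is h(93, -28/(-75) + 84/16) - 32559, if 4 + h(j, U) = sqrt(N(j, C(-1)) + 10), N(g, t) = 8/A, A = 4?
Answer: -32563 + 2*sqrt(3) ≈ -32560.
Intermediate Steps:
N(g, t) = 2 (N(g, t) = 8/4 = 8*(1/4) = 2)
h(j, U) = -4 + 2*sqrt(3) (h(j, U) = -4 + sqrt(2 + 10) = -4 + sqrt(12) = -4 + 2*sqrt(3))
h(93, -28/(-75) + 84/16) - 32559 = (-4 + 2*sqrt(3)) - 32559 = -32563 + 2*sqrt(3)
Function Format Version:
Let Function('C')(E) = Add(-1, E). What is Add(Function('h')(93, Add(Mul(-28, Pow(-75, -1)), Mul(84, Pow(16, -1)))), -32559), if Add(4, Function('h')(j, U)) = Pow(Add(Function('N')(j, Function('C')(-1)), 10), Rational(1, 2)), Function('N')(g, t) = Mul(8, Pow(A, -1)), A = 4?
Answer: Add(-32563, Mul(2, Pow(3, Rational(1, 2)))) ≈ -32560.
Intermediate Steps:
Function('N')(g, t) = 2 (Function('N')(g, t) = Mul(8, Pow(4, -1)) = Mul(8, Rational(1, 4)) = 2)
Function('h')(j, U) = Add(-4, Mul(2, Pow(3, Rational(1, 2)))) (Function('h')(j, U) = Add(-4, Pow(Add(2, 10), Rational(1, 2))) = Add(-4, Pow(12, Rational(1, 2))) = Add(-4, Mul(2, Pow(3, Rational(1, 2)))))
Add(Function('h')(93, Add(Mul(-28, Pow(-75, -1)), Mul(84, Pow(16, -1)))), -32559) = Add(Add(-4, Mul(2, Pow(3, Rational(1, 2)))), -32559) = Add(-32563, Mul(2, Pow(3, Rational(1, 2))))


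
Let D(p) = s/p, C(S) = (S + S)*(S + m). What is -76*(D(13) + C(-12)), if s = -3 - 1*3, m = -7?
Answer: -450072/13 ≈ -34621.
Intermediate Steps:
s = -6 (s = -3 - 3 = -6)
C(S) = 2*S*(-7 + S) (C(S) = (S + S)*(S - 7) = (2*S)*(-7 + S) = 2*S*(-7 + S))
D(p) = -6/p
-76*(D(13) + C(-12)) = -76*(-6/13 + 2*(-12)*(-7 - 12)) = -76*(-6*1/13 + 2*(-12)*(-19)) = -76*(-6/13 + 456) = -76*5922/13 = -450072/13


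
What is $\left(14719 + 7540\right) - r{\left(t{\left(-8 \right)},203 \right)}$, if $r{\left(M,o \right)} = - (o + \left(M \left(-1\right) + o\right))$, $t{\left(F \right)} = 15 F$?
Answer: $22785$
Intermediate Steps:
$r{\left(M,o \right)} = M - 2 o$ ($r{\left(M,o \right)} = - (o - \left(M - o\right)) = - (- M + 2 o) = M - 2 o$)
$\left(14719 + 7540\right) - r{\left(t{\left(-8 \right)},203 \right)} = \left(14719 + 7540\right) - \left(15 \left(-8\right) - 406\right) = 22259 - \left(-120 - 406\right) = 22259 - -526 = 22259 + 526 = 22785$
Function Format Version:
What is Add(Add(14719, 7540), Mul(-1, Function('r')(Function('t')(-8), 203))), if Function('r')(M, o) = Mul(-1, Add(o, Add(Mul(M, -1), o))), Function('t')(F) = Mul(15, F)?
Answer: 22785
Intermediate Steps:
Function('r')(M, o) = Add(M, Mul(-2, o)) (Function('r')(M, o) = Mul(-1, Add(o, Add(Mul(-1, M), o))) = Mul(-1, Add(o, Add(o, Mul(-1, M)))) = Mul(-1, Add(Mul(-1, M), Mul(2, o))) = Add(M, Mul(-2, o)))
Add(Add(14719, 7540), Mul(-1, Function('r')(Function('t')(-8), 203))) = Add(Add(14719, 7540), Mul(-1, Add(Mul(15, -8), Mul(-2, 203)))) = Add(22259, Mul(-1, Add(-120, -406))) = Add(22259, Mul(-1, -526)) = Add(22259, 526) = 22785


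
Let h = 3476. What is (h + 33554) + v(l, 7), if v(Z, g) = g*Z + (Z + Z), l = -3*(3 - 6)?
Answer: 37111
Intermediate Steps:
l = 9 (l = -3*(-3) = 9)
v(Z, g) = 2*Z + Z*g (v(Z, g) = Z*g + 2*Z = 2*Z + Z*g)
(h + 33554) + v(l, 7) = (3476 + 33554) + 9*(2 + 7) = 37030 + 9*9 = 37030 + 81 = 37111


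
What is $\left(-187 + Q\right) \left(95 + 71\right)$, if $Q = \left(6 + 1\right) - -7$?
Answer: $-28718$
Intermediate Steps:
$Q = 14$ ($Q = 7 + 7 = 14$)
$\left(-187 + Q\right) \left(95 + 71\right) = \left(-187 + 14\right) \left(95 + 71\right) = \left(-173\right) 166 = -28718$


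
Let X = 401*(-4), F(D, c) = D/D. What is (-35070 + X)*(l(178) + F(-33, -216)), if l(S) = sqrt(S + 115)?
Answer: -36674 - 36674*sqrt(293) ≈ -6.6443e+5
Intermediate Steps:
F(D, c) = 1
X = -1604
l(S) = sqrt(115 + S)
(-35070 + X)*(l(178) + F(-33, -216)) = (-35070 - 1604)*(sqrt(115 + 178) + 1) = -36674*(sqrt(293) + 1) = -36674*(1 + sqrt(293)) = -36674 - 36674*sqrt(293)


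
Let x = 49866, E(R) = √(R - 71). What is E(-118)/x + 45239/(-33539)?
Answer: -45239/33539 + I*√21/16622 ≈ -1.3488 + 0.00027569*I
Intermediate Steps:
E(R) = √(-71 + R)
E(-118)/x + 45239/(-33539) = √(-71 - 118)/49866 + 45239/(-33539) = √(-189)*(1/49866) + 45239*(-1/33539) = (3*I*√21)*(1/49866) - 45239/33539 = I*√21/16622 - 45239/33539 = -45239/33539 + I*√21/16622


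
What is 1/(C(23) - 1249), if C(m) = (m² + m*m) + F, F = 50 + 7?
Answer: -1/134 ≈ -0.0074627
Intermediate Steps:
F = 57
C(m) = 57 + 2*m² (C(m) = (m² + m*m) + 57 = (m² + m²) + 57 = 2*m² + 57 = 57 + 2*m²)
1/(C(23) - 1249) = 1/((57 + 2*23²) - 1249) = 1/((57 + 2*529) - 1249) = 1/((57 + 1058) - 1249) = 1/(1115 - 1249) = 1/(-134) = -1/134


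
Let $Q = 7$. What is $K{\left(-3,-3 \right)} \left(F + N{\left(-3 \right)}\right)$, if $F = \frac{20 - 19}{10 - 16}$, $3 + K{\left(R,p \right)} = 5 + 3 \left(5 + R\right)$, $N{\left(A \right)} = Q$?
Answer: $\frac{164}{3} \approx 54.667$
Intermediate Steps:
$N{\left(A \right)} = 7$
$K{\left(R,p \right)} = 17 + 3 R$ ($K{\left(R,p \right)} = -3 + \left(5 + 3 \left(5 + R\right)\right) = -3 + \left(5 + \left(15 + 3 R\right)\right) = -3 + \left(20 + 3 R\right) = 17 + 3 R$)
$F = - \frac{1}{6}$ ($F = 1 \frac{1}{-6} = 1 \left(- \frac{1}{6}\right) = - \frac{1}{6} \approx -0.16667$)
$K{\left(-3,-3 \right)} \left(F + N{\left(-3 \right)}\right) = \left(17 + 3 \left(-3\right)\right) \left(- \frac{1}{6} + 7\right) = \left(17 - 9\right) \frac{41}{6} = 8 \cdot \frac{41}{6} = \frac{164}{3}$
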